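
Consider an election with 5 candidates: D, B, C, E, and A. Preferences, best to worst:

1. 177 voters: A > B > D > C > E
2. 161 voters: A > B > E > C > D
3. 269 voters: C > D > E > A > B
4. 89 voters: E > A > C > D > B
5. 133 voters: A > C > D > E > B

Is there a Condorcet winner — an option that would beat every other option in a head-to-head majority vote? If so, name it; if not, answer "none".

A

A vs D: 560–269 for A.
A vs B: 829–0 for A.
A vs C: 560–269 for A.
A vs E: 471–358 for A.
A beats every other option head-to-head.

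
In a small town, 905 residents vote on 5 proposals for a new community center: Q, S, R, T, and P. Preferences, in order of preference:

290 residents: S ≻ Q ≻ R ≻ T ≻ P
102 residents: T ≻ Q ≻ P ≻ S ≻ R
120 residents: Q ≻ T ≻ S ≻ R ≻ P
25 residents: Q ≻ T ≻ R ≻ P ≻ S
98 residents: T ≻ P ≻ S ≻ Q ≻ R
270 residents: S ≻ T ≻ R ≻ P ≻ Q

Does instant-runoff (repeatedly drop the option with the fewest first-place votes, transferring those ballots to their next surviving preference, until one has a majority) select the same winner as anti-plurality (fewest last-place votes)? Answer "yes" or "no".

Instant-runoff — R1 Q 145, S 560, R 0, T 200, P 0 (S winner). Winner: S.
Anti-plurality — last-place votes: Q 270, S 25, R 200, T 0, P 410. Winner: T.
The two methods disagree.

no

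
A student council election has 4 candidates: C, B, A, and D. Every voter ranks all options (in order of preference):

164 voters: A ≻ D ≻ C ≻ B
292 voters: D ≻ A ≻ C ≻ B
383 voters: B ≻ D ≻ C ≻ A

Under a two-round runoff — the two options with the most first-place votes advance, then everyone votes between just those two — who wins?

Round 1 first-place votes: C 0, B 383, A 164, D 292.
B and D advance.
Runoff: B is preferred to D by 383 voters; D by 456.
D wins the runoff.

D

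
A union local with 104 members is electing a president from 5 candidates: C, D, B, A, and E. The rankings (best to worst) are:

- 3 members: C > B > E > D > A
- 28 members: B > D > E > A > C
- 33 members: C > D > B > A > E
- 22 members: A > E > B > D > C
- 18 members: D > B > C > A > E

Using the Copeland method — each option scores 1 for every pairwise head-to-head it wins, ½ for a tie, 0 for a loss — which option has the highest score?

B

C: beats A and E; loses to D and B → score 2.
D: beats C, A, and E; loses to B → score 3.
B: beats C, D, A, and E → score 4.
A: beats E; loses to C, D, and B → score 1.
E: loses to C, D, B, and A → score 0.
B has the best pairwise record.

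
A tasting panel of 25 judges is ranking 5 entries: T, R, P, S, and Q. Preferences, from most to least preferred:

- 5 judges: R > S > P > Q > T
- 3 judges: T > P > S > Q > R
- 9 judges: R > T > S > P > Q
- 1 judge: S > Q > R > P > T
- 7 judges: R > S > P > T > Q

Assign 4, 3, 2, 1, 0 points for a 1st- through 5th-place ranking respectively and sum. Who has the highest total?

R

T: 5·0 + 3·4 + 9·3 + 1·0 + 7·1 = 46
R: 5·4 + 3·0 + 9·4 + 1·2 + 7·4 = 86
P: 5·2 + 3·3 + 9·1 + 1·1 + 7·2 = 43
S: 5·3 + 3·2 + 9·2 + 1·4 + 7·3 = 64
Q: 5·1 + 3·1 + 9·0 + 1·3 + 7·0 = 11
R has the highest Borda score (86).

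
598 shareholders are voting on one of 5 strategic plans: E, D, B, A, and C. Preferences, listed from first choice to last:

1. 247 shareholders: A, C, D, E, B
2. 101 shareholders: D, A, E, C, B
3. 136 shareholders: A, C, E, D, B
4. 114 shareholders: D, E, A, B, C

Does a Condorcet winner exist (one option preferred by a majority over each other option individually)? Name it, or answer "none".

A vs E: 484–114 for A.
A vs D: 383–215 for A.
A vs B: 598–0 for A.
A vs C: 598–0 for A.
A beats every other option head-to-head.

A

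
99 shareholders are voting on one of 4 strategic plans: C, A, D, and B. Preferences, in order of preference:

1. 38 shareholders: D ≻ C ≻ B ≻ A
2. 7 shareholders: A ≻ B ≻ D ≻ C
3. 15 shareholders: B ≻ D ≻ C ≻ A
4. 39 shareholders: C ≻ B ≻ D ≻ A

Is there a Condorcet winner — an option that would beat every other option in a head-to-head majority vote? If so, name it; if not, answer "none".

none

Checking pairwise contests:
D beats C 60–39.
C beats A 92–7.
B beats D 61–38.
C beats B 77–22.
Every option loses at least one head-to-head, so there is no Condorcet winner.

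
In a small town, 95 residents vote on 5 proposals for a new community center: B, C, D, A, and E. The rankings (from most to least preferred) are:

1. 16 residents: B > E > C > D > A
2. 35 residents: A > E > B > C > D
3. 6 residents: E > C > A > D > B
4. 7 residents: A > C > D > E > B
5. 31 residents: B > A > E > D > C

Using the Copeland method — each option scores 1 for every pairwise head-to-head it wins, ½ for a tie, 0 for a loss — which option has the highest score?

A

B: beats C and D; loses to A and E → score 2.
C: beats D; loses to B, A, and E → score 1.
D: loses to B, C, A, and E → score 0.
A: beats B, C, D, and E → score 4.
E: beats B, C, and D; loses to A → score 3.
A has the best pairwise record.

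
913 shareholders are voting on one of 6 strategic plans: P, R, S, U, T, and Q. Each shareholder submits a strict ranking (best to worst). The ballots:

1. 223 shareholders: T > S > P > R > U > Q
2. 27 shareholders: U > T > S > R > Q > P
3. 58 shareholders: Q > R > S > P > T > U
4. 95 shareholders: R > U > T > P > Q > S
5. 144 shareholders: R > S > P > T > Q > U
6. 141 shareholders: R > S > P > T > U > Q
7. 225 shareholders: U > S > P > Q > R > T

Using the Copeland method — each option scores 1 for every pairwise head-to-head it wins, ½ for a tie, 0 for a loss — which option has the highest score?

S

P: beats U, T, and Q; loses to R and S → score 3.
R: beats P, U, T, and Q; loses to S → score 4.
S: beats P, R, U, T, and Q → score 5.
U: beats Q; loses to P, R, S, and T → score 1.
T: beats U and Q; loses to P, R, and S → score 2.
Q: loses to P, R, S, U, and T → score 0.
S has the best pairwise record.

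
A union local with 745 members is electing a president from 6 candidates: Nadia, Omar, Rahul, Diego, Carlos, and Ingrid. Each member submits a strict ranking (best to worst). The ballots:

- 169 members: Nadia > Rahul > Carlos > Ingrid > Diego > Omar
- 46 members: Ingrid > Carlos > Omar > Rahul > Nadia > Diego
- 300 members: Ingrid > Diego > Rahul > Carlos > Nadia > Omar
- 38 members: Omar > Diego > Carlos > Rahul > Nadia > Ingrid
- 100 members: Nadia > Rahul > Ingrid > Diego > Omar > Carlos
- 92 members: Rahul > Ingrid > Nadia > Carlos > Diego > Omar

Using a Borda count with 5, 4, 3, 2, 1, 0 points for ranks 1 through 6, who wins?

Nadia: 169·5 + 46·1 + 300·1 + 38·1 + 100·5 + 92·3 = 2005
Omar: 169·0 + 46·3 + 300·0 + 38·5 + 100·1 + 92·0 = 428
Rahul: 169·4 + 46·2 + 300·3 + 38·2 + 100·4 + 92·5 = 2604
Diego: 169·1 + 46·0 + 300·4 + 38·4 + 100·2 + 92·1 = 1813
Carlos: 169·3 + 46·4 + 300·2 + 38·3 + 100·0 + 92·2 = 1589
Ingrid: 169·2 + 46·5 + 300·5 + 38·0 + 100·3 + 92·4 = 2736
Ingrid has the highest Borda score (2736).

Ingrid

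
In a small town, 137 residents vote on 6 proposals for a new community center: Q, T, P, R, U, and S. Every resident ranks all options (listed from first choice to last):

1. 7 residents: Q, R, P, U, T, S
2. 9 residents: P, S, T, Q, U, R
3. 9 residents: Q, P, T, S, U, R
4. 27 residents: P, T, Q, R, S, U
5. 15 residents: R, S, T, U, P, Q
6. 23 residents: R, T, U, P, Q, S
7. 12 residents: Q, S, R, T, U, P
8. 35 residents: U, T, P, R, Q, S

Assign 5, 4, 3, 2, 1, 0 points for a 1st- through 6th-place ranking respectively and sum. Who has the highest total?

Q: 7·5 + 9·2 + 9·5 + 27·3 + 15·0 + 23·1 + 12·5 + 35·1 = 297
T: 7·1 + 9·3 + 9·3 + 27·4 + 15·3 + 23·4 + 12·2 + 35·4 = 470
P: 7·3 + 9·5 + 9·4 + 27·5 + 15·1 + 23·2 + 12·0 + 35·3 = 403
R: 7·4 + 9·0 + 9·0 + 27·2 + 15·5 + 23·5 + 12·3 + 35·2 = 378
U: 7·2 + 9·1 + 9·1 + 27·0 + 15·2 + 23·3 + 12·1 + 35·5 = 318
S: 7·0 + 9·4 + 9·2 + 27·1 + 15·4 + 23·0 + 12·4 + 35·0 = 189
T has the highest Borda score (470).

T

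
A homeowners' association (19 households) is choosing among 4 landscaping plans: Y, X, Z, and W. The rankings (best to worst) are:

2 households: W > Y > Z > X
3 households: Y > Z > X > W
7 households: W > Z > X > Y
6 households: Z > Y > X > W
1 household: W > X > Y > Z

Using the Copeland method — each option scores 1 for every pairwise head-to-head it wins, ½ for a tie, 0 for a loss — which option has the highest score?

Y: beats X; loses to Z and W → score 1.
X: loses to Y, Z, and W → score 0.
Z: beats Y and X; loses to W → score 2.
W: beats Y, X, and Z → score 3.
W has the best pairwise record.

W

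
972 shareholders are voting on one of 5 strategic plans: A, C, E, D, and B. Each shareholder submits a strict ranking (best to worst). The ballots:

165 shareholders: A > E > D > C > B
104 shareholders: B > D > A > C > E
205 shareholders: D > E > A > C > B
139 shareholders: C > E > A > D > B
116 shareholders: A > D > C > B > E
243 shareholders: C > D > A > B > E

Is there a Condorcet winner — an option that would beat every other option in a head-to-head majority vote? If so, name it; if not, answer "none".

D

D vs A: 552–420 for D.
D vs C: 590–382 for D.
D vs E: 668–304 for D.
D vs B: 868–104 for D.
D beats every other option head-to-head.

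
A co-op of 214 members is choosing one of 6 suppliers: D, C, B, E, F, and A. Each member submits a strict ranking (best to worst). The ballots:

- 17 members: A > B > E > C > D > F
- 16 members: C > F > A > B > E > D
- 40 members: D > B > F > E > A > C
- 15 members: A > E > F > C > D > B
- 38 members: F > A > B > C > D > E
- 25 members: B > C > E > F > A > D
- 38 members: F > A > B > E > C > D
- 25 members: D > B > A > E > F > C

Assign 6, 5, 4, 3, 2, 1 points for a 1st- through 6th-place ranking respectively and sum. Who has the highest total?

D: 17·2 + 16·1 + 40·6 + 15·2 + 38·2 + 25·1 + 38·1 + 25·6 = 609
C: 17·3 + 16·6 + 40·1 + 15·3 + 38·3 + 25·5 + 38·2 + 25·1 = 572
B: 17·5 + 16·3 + 40·5 + 15·1 + 38·4 + 25·6 + 38·4 + 25·5 = 927
E: 17·4 + 16·2 + 40·3 + 15·5 + 38·1 + 25·4 + 38·3 + 25·3 = 622
F: 17·1 + 16·5 + 40·4 + 15·4 + 38·6 + 25·3 + 38·6 + 25·2 = 898
A: 17·6 + 16·4 + 40·2 + 15·6 + 38·5 + 25·2 + 38·5 + 25·4 = 866
B has the highest Borda score (927).

B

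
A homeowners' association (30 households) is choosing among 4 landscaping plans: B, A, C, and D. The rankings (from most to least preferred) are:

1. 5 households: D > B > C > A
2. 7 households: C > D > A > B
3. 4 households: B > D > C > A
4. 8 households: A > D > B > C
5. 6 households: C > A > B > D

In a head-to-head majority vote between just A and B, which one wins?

A

Voters preferring A to B: 21; preferring B to A: 9.
A wins the head-to-head.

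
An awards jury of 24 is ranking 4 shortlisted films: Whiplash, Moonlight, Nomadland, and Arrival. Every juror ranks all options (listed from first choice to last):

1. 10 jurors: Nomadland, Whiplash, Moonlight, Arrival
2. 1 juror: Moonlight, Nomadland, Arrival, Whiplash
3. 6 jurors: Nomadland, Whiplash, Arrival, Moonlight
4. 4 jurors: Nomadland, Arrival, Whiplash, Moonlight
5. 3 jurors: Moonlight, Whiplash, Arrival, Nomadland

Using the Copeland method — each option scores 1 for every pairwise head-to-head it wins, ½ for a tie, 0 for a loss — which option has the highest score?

Nomadland

Whiplash: beats Moonlight and Arrival; loses to Nomadland → score 2.
Moonlight: beats Arrival; loses to Whiplash and Nomadland → score 1.
Nomadland: beats Whiplash, Moonlight, and Arrival → score 3.
Arrival: loses to Whiplash, Moonlight, and Nomadland → score 0.
Nomadland has the best pairwise record.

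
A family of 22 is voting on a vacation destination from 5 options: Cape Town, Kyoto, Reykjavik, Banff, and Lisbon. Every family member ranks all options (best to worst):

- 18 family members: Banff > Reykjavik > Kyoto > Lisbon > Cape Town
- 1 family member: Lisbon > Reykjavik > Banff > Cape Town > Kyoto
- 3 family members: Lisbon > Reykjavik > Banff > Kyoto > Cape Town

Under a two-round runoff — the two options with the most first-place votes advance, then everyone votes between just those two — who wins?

Round 1 first-place votes: Cape Town 0, Kyoto 0, Reykjavik 0, Banff 18, Lisbon 4.
Banff and Lisbon advance.
Runoff: Banff is preferred to Lisbon by 18 voters; Lisbon by 4.
Banff wins the runoff.

Banff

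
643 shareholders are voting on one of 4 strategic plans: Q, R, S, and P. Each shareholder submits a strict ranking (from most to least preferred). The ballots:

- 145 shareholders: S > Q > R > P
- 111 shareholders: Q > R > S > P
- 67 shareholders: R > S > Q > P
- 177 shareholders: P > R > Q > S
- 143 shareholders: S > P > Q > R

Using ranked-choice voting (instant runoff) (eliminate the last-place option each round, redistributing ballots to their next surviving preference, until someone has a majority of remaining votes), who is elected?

Round 1: Q 111, R 67, S 288, P 177. Eliminate R.
Round 2: Q 111, S 355, P 177. S has a majority.

S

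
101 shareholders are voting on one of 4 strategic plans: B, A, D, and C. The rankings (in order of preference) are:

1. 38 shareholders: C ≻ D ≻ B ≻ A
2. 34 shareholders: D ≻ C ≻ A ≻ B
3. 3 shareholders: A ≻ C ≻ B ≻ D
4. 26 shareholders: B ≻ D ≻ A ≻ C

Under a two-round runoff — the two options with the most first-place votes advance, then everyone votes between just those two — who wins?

D

Round 1 first-place votes: B 26, A 3, D 34, C 38.
C and D advance.
Runoff: C is preferred to D by 41 voters; D by 60.
D wins the runoff.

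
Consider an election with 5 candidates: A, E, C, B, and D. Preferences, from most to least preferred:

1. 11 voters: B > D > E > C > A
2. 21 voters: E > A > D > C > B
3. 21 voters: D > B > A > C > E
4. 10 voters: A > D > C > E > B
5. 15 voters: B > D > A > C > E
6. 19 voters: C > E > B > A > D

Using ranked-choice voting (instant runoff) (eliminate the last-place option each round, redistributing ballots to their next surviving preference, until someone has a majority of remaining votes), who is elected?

D

Round 1: A 10, E 21, C 19, B 26, D 21. Eliminate A.
Round 2: E 21, C 19, B 26, D 31. Eliminate C.
Round 3: E 40, B 26, D 31. Eliminate B.
Round 4: E 40, D 57. D has a majority.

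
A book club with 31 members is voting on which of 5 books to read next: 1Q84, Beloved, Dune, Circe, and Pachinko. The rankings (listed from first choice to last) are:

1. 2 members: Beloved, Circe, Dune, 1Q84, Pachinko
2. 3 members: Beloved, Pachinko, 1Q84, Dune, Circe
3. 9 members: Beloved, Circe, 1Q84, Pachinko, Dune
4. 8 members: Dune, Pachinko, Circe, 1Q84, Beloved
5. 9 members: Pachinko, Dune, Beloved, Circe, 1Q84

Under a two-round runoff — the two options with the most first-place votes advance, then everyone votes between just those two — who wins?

Pachinko

Round 1 first-place votes: 1Q84 0, Beloved 14, Dune 8, Circe 0, Pachinko 9.
Beloved and Pachinko advance.
Runoff: Beloved is preferred to Pachinko by 14 voters; Pachinko by 17.
Pachinko wins the runoff.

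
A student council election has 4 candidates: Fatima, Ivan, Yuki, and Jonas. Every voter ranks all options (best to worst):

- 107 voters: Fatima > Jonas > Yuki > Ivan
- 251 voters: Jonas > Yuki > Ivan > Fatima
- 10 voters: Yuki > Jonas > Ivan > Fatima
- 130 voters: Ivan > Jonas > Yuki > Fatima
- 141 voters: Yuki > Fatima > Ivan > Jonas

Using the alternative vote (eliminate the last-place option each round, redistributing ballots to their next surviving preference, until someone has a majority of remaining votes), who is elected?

Round 1: Fatima 107, Ivan 130, Yuki 151, Jonas 251. Eliminate Fatima.
Round 2: Ivan 130, Yuki 151, Jonas 358. Jonas has a majority.

Jonas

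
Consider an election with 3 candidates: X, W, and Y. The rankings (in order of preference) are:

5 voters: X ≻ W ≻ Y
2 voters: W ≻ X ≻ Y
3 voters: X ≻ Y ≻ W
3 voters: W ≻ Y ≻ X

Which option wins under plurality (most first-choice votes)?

First-place votes: X 8, W 5, Y 0.
X has the most first-place votes.

X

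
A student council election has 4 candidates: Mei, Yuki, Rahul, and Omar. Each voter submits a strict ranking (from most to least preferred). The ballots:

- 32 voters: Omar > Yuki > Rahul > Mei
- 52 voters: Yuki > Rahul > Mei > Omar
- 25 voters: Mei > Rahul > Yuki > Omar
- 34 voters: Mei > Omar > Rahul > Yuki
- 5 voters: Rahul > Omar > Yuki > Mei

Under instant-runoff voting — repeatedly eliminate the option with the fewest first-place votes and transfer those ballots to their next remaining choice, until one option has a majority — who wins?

Round 1: Mei 59, Yuki 52, Rahul 5, Omar 32. Eliminate Rahul.
Round 2: Mei 59, Yuki 52, Omar 37. Eliminate Omar.
Round 3: Mei 59, Yuki 89. Yuki has a majority.

Yuki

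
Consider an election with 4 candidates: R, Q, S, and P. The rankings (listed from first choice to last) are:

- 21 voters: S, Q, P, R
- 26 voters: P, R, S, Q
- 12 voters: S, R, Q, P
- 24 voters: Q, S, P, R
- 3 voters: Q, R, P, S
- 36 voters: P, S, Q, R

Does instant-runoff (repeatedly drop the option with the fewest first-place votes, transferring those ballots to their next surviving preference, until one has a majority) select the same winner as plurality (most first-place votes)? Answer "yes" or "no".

Instant-runoff — R1 R 0, Q 27, S 33, P 62 (P winner). Winner: P.
Plurality — first-place votes: R 0, Q 27, S 33, P 62. Winner: P.
The two methods agree.

yes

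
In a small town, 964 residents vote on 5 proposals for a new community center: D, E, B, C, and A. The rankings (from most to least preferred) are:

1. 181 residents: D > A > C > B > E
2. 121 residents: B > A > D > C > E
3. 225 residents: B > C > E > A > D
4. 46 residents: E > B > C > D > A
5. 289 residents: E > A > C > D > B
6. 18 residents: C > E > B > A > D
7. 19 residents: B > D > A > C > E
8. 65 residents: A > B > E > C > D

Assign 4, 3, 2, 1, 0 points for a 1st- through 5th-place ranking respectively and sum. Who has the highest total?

A

D: 181·4 + 121·2 + 225·0 + 46·1 + 289·1 + 18·0 + 19·3 + 65·0 = 1358
E: 181·0 + 121·0 + 225·2 + 46·4 + 289·4 + 18·3 + 19·0 + 65·2 = 1974
B: 181·1 + 121·4 + 225·4 + 46·3 + 289·0 + 18·2 + 19·4 + 65·3 = 2010
C: 181·2 + 121·1 + 225·3 + 46·2 + 289·2 + 18·4 + 19·1 + 65·1 = 1984
A: 181·3 + 121·3 + 225·1 + 46·0 + 289·3 + 18·1 + 19·2 + 65·4 = 2314
A has the highest Borda score (2314).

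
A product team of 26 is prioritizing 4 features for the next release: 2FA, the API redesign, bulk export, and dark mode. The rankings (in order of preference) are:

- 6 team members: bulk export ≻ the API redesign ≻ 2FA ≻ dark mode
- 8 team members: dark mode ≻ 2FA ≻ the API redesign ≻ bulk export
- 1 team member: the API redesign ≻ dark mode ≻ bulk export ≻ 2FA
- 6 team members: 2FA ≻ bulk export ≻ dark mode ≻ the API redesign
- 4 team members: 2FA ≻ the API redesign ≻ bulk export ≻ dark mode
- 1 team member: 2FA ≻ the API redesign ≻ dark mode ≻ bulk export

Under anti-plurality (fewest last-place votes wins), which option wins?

2FA

Last-place votes: 2FA 1, the API redesign 6, bulk export 9, dark mode 10.
2FA is ranked last by the fewest voters, so 2FA wins.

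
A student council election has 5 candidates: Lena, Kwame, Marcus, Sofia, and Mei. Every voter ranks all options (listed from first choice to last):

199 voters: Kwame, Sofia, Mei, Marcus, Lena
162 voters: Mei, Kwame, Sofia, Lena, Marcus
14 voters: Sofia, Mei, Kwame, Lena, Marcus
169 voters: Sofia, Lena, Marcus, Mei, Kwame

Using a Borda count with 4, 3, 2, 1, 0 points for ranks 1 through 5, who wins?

Sofia

Lena: 199·0 + 162·1 + 14·1 + 169·3 = 683
Kwame: 199·4 + 162·3 + 14·2 + 169·0 = 1310
Marcus: 199·1 + 162·0 + 14·0 + 169·2 = 537
Sofia: 199·3 + 162·2 + 14·4 + 169·4 = 1653
Mei: 199·2 + 162·4 + 14·3 + 169·1 = 1257
Sofia has the highest Borda score (1653).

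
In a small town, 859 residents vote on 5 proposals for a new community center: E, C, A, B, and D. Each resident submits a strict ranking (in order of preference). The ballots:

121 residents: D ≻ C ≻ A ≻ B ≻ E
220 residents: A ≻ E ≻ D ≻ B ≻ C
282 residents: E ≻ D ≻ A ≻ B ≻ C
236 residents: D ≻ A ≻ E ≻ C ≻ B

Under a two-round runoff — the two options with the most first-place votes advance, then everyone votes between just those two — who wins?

E

Round 1 first-place votes: E 282, C 0, A 220, B 0, D 357.
D and E advance.
Runoff: D is preferred to E by 357 voters; E by 502.
E wins the runoff.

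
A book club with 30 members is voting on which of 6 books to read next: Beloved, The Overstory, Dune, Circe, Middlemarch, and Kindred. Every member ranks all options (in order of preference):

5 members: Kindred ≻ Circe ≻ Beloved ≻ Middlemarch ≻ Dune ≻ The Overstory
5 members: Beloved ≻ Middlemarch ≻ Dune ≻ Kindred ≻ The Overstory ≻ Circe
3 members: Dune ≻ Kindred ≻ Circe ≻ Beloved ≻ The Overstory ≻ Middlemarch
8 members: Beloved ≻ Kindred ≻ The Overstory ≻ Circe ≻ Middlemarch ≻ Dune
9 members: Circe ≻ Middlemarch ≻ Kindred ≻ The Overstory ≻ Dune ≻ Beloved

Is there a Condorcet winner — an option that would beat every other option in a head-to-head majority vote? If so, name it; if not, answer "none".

Kindred

Kindred vs Beloved: 17–13 for Kindred.
Kindred vs The Overstory: 30–0 for Kindred.
Kindred vs Dune: 22–8 for Kindred.
Kindred vs Circe: 21–9 for Kindred.
Kindred vs Middlemarch: 16–14 for Kindred.
Kindred beats every other option head-to-head.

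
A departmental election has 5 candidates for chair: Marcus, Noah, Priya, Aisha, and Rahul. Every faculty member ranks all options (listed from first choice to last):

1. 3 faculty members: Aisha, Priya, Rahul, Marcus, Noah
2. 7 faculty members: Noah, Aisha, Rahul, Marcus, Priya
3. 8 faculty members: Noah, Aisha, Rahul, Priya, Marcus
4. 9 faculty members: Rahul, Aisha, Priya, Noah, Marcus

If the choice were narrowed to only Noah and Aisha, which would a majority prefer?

Voters preferring Noah to Aisha: 15; preferring Aisha to Noah: 12.
Noah wins the head-to-head.

Noah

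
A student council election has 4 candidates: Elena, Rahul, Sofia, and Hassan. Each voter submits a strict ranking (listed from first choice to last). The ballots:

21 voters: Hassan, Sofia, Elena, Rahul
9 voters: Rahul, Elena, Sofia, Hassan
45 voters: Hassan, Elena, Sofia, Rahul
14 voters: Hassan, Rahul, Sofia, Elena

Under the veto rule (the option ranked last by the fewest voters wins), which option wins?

Last-place votes: Elena 14, Rahul 66, Sofia 0, Hassan 9.
Sofia is ranked last by the fewest voters, so Sofia wins.

Sofia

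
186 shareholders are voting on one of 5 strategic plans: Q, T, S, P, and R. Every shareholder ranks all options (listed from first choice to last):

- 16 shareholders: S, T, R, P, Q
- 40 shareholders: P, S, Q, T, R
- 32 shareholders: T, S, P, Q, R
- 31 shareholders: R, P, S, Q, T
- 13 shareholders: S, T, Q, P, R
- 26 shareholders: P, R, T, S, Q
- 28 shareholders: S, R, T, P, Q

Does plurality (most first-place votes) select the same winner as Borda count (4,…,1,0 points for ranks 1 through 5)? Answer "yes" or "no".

Plurality — first-place votes: Q 0, T 32, S 57, P 66, R 31. Winner: P.
Borda — scores: Q 169, T 363, S 532, P 478, R 318. Winner: S.
The two methods disagree.

no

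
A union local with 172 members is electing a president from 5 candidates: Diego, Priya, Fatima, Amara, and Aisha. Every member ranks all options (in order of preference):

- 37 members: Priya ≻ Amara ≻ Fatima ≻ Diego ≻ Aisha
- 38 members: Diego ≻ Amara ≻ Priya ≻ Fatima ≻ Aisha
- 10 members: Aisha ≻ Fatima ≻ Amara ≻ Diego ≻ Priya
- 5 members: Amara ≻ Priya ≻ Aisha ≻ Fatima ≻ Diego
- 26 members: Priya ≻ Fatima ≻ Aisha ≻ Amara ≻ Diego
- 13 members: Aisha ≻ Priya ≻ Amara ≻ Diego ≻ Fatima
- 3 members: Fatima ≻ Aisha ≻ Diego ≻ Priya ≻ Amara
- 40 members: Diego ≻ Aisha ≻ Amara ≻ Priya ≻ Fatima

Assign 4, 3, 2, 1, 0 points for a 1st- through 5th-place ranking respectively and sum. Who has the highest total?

Diego: 37·1 + 38·4 + 10·1 + 5·0 + 26·0 + 13·1 + 3·2 + 40·4 = 378
Priya: 37·4 + 38·2 + 10·0 + 5·3 + 26·4 + 13·3 + 3·1 + 40·1 = 425
Fatima: 37·2 + 38·1 + 10·3 + 5·1 + 26·3 + 13·0 + 3·4 + 40·0 = 237
Amara: 37·3 + 38·3 + 10·2 + 5·4 + 26·1 + 13·2 + 3·0 + 40·2 = 397
Aisha: 37·0 + 38·0 + 10·4 + 5·2 + 26·2 + 13·4 + 3·3 + 40·3 = 283
Priya has the highest Borda score (425).

Priya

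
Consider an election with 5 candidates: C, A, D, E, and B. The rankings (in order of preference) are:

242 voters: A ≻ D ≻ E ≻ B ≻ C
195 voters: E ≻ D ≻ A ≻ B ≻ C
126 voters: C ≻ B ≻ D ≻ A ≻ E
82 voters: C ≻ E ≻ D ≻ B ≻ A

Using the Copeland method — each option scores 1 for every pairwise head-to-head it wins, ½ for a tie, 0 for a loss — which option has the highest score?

C: loses to A, D, E, and B → score 0.
A: beats C, E, and B; loses to D → score 3.
D: beats C, A, E, and B → score 4.
E: beats C and B; loses to A and D → score 2.
B: beats C; loses to A, D, and E → score 1.
D has the best pairwise record.

D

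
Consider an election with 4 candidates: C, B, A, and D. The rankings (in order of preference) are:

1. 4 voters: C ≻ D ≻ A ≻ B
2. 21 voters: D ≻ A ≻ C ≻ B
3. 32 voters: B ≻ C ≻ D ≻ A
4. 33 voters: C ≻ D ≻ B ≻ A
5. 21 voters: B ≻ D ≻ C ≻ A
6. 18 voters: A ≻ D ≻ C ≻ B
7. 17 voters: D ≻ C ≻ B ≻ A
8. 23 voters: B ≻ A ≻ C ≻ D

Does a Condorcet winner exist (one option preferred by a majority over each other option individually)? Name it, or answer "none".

C vs B: 93–76 for C.
C vs A: 107–62 for C.
C vs D: 92–77 for C.
C beats every other option head-to-head.

C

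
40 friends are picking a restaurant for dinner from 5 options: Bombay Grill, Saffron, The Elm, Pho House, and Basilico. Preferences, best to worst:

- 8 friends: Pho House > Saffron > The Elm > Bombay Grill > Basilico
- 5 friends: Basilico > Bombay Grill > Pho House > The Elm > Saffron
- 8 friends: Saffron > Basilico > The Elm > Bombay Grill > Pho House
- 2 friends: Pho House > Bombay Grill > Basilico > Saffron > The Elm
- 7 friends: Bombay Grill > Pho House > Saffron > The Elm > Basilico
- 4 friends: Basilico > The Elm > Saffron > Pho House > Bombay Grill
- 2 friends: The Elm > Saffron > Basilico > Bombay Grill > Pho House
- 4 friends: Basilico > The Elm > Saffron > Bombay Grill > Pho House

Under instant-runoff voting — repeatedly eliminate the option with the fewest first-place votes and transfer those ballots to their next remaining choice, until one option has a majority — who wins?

Basilico

Round 1: Bombay Grill 7, Saffron 8, The Elm 2, Pho House 10, Basilico 13. Eliminate The Elm.
Round 2: Bombay Grill 7, Saffron 10, Pho House 10, Basilico 13. Eliminate Bombay Grill.
Round 3: Saffron 10, Pho House 17, Basilico 13. Eliminate Saffron.
Round 4: Pho House 17, Basilico 23. Basilico has a majority.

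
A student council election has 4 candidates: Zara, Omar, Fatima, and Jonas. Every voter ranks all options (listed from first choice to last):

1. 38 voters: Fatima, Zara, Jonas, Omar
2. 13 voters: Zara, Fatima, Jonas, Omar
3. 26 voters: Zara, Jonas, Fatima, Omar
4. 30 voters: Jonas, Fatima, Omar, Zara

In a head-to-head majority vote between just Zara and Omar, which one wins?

Zara

Voters preferring Zara to Omar: 77; preferring Omar to Zara: 30.
Zara wins the head-to-head.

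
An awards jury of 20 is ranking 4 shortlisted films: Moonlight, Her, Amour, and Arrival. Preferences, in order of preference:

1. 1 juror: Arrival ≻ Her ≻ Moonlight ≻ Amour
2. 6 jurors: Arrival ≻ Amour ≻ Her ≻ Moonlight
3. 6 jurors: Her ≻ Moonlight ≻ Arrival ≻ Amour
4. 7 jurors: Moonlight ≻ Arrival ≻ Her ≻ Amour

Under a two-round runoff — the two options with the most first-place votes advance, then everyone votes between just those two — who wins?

Moonlight

Round 1 first-place votes: Moonlight 7, Her 6, Amour 0, Arrival 7.
Moonlight and Arrival advance.
Runoff: Moonlight is preferred to Arrival by 13 voters; Arrival by 7.
Moonlight wins the runoff.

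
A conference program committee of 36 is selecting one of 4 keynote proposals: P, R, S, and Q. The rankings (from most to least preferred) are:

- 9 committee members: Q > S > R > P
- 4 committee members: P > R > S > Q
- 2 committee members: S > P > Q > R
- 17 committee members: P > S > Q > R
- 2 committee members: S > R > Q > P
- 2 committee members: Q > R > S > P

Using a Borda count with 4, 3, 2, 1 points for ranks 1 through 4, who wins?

S

P: 9·1 + 4·4 + 2·3 + 17·4 + 2·1 + 2·1 = 103
R: 9·2 + 4·3 + 2·1 + 17·1 + 2·3 + 2·3 = 61
S: 9·3 + 4·2 + 2·4 + 17·3 + 2·4 + 2·2 = 106
Q: 9·4 + 4·1 + 2·2 + 17·2 + 2·2 + 2·4 = 90
S has the highest Borda score (106).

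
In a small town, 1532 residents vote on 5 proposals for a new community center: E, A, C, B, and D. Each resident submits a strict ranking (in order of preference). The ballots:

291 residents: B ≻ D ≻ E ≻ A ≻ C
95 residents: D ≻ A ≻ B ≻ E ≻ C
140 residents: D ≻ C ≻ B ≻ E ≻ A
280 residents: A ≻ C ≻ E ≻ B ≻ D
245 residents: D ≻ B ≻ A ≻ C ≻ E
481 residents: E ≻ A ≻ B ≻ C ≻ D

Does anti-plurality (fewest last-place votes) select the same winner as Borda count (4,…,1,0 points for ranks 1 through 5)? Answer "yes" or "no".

Anti-plurality — last-place votes: E 245, A 140, C 386, B 0, D 761. Winner: B.
Borda — scores: E 3301, A 3629, C 1986, B 3611, D 2793. Winner: A.
The two methods disagree.

no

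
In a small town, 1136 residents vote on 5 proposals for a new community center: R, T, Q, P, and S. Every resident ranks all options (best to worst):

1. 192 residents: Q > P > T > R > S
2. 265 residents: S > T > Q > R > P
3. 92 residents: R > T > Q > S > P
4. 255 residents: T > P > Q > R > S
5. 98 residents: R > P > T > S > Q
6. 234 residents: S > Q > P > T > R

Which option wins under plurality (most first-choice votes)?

S

First-place votes: R 190, T 255, Q 192, P 0, S 499.
S has the most first-place votes.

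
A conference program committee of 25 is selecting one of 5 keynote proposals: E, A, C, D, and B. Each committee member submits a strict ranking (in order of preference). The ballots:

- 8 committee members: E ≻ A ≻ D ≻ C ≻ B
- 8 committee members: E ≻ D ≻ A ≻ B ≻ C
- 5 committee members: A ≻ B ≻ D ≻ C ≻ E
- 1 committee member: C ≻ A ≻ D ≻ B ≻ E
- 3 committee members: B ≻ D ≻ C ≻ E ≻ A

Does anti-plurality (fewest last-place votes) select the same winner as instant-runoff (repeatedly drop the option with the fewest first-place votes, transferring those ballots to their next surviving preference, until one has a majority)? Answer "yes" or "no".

Anti-plurality — last-place votes: E 6, A 3, C 8, D 0, B 8. Winner: D.
Instant-runoff — R1 E 16, A 5, C 1, D 0, B 3 (E winner). Winner: E.
The two methods disagree.

no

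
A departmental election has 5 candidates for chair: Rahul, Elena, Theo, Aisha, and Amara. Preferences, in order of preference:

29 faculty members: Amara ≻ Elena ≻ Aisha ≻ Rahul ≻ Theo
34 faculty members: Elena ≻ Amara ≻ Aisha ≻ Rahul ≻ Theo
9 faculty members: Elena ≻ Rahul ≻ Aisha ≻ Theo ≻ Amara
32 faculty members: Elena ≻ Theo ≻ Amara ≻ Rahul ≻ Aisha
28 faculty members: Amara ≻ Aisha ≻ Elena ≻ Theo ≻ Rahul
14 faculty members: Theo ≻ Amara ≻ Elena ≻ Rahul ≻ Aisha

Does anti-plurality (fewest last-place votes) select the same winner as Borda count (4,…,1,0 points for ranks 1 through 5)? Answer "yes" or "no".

yes

Anti-plurality — last-place votes: Rahul 28, Elena 0, Theo 63, Aisha 46, Amara 9. Winner: Elena.
Borda — scores: Rahul 136, Elena 471, Theo 189, Aisha 228, Amara 436. Winner: Elena.
The two methods agree.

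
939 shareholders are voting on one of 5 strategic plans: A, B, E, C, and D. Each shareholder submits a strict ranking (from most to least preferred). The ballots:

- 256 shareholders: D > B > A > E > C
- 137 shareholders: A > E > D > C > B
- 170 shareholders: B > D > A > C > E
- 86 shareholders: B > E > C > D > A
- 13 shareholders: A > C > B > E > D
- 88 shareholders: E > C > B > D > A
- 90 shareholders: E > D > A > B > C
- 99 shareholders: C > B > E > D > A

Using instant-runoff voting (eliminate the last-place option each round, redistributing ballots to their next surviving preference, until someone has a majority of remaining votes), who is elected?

Round 1: A 150, B 256, E 178, C 99, D 256. Eliminate C.
Round 2: A 150, B 355, E 178, D 256. Eliminate A.
Round 3: B 368, E 315, D 256. Eliminate D.
Round 4: B 624, E 315. B has a majority.

B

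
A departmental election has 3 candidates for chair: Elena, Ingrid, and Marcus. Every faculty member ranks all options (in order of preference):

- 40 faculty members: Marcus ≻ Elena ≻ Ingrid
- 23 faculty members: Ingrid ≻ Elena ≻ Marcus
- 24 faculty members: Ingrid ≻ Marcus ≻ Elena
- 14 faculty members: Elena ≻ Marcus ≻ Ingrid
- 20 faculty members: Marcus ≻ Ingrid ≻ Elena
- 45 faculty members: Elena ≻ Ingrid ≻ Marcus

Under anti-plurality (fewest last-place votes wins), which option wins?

Elena

Last-place votes: Elena 44, Ingrid 54, Marcus 68.
Elena is ranked last by the fewest voters, so Elena wins.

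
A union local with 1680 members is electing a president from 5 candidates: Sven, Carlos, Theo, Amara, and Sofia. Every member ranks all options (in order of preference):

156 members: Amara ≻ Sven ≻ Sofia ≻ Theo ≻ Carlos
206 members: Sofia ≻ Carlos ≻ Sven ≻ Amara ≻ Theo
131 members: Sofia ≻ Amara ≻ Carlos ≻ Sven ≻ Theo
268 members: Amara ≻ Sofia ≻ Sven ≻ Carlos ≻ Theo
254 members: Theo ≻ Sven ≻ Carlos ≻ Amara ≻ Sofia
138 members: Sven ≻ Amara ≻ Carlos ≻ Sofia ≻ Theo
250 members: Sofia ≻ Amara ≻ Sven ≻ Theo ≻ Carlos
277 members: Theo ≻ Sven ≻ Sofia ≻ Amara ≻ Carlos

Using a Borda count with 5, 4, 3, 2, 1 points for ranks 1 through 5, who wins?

Sven: 156·4 + 206·3 + 131·2 + 268·3 + 254·4 + 138·5 + 250·3 + 277·4 = 5872
Carlos: 156·1 + 206·4 + 131·3 + 268·2 + 254·3 + 138·3 + 250·1 + 277·1 = 3612
Theo: 156·2 + 206·1 + 131·1 + 268·1 + 254·5 + 138·1 + 250·2 + 277·5 = 4210
Amara: 156·5 + 206·2 + 131·4 + 268·5 + 254·2 + 138·4 + 250·4 + 277·2 = 5670
Sofia: 156·3 + 206·5 + 131·5 + 268·4 + 254·1 + 138·2 + 250·5 + 277·3 = 5836
Sven has the highest Borda score (5872).

Sven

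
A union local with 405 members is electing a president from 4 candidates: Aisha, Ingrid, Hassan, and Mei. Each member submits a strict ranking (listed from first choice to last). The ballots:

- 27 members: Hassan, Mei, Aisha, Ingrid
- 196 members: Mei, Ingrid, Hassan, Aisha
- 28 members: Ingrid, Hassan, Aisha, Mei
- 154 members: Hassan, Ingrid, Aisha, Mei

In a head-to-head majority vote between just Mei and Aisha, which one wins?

Voters preferring Mei to Aisha: 223; preferring Aisha to Mei: 182.
Mei wins the head-to-head.

Mei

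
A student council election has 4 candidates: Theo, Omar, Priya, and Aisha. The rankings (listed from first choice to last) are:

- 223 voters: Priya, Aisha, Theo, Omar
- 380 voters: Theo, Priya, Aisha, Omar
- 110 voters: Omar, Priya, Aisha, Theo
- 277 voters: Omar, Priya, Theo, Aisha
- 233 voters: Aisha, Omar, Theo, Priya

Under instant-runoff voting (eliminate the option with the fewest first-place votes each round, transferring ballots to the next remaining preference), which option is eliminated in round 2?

Round 1: Theo 380, Omar 387, Priya 223, Aisha 233. Eliminate Priya.
Round 2: Theo 380, Omar 387, Aisha 456. Eliminate Theo.

Theo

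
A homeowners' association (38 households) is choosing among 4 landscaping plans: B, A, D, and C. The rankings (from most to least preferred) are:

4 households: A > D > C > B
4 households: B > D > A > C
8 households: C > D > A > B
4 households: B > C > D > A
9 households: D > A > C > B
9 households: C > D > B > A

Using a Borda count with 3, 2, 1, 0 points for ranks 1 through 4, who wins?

D

B: 4·0 + 4·3 + 8·0 + 4·3 + 9·0 + 9·1 = 33
A: 4·3 + 4·1 + 8·1 + 4·0 + 9·2 + 9·0 = 42
D: 4·2 + 4·2 + 8·2 + 4·1 + 9·3 + 9·2 = 81
C: 4·1 + 4·0 + 8·3 + 4·2 + 9·1 + 9·3 = 72
D has the highest Borda score (81).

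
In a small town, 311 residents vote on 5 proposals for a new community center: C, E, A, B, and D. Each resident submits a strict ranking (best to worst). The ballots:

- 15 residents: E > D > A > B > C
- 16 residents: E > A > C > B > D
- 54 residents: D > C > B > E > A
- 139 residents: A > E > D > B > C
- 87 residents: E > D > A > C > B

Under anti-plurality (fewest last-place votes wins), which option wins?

E

Last-place votes: C 154, E 0, A 54, B 87, D 16.
E is ranked last by the fewest voters, so E wins.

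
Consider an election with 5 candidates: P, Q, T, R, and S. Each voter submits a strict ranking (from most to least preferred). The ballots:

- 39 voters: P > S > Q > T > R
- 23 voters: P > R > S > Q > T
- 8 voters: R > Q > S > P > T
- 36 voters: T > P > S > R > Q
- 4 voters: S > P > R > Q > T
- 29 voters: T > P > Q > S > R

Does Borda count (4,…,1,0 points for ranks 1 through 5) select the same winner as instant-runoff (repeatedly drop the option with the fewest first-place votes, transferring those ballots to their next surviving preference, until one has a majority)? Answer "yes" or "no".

yes

Borda — scores: P 463, Q 187, T 299, R 145, S 296. Winner: P.
Instant-runoff — R1 P 62, Q 0, T 65, R 8, S 4 (Q out); R2 P 62, T 65, R 8, S 4 (S out); R3 P 66, T 65, R 8 (R out); R4 P 74, T 65 (P winner). Winner: P.
The two methods agree.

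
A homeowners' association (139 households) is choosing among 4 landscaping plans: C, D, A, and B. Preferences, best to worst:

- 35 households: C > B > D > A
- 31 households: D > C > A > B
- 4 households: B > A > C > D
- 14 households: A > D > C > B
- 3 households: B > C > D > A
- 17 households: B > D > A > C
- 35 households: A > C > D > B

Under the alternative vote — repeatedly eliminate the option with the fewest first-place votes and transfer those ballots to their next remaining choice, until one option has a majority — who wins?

D

Round 1: C 35, D 31, A 49, B 24. Eliminate B.
Round 2: C 38, D 48, A 53. Eliminate C.
Round 3: D 86, A 53. D has a majority.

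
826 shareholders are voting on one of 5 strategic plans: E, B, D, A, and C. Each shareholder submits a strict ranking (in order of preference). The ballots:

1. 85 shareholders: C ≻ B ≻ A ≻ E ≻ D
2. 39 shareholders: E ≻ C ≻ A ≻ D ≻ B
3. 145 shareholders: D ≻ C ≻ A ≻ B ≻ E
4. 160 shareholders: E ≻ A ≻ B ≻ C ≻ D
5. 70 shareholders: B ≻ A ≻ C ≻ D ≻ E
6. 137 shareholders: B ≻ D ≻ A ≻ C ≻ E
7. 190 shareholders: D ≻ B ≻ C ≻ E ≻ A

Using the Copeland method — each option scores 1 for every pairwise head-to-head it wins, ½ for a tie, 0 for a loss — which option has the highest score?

E: loses to B, D, A, and C → score 0.
B: beats E, D, A, and C → score 4.
D: beats E, A, and C; loses to B → score 3.
A: beats E; loses to B, D, and C → score 1.
C: beats E and A; loses to B and D → score 2.
B has the best pairwise record.

B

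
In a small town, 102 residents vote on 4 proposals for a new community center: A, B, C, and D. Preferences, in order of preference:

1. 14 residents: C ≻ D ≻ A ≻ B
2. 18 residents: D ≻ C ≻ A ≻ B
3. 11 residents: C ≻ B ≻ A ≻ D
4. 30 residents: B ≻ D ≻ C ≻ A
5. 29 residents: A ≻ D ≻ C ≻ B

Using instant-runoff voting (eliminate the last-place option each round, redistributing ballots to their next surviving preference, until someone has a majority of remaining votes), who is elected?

Round 1: A 29, B 30, C 25, D 18. Eliminate D.
Round 2: A 29, B 30, C 43. Eliminate A.
Round 3: B 30, C 72. C has a majority.

C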